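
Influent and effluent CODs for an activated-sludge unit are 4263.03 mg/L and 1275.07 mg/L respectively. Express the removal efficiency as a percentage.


eta = (COD_in - COD_out) / COD_in * 100
= (4263.03 - 1275.07) / 4263.03 * 100
= 70.0901%

70.0901%


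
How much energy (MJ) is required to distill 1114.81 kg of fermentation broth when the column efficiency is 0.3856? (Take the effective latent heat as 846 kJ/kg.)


E = m * 846 / (eta * 1000)
= 1114.81 * 846 / (0.3856 * 1000)
= 2445.8746 MJ

2445.8746 MJ


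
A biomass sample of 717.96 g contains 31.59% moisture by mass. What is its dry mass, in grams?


Wd = Ww * (1 - MC/100)
= 717.96 * (1 - 31.59/100)
= 491.1564 g

491.1564 g


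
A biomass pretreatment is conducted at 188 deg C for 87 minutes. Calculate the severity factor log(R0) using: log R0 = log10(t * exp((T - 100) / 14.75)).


logR0 = log10(t * exp((T - 100) / 14.75))
= log10(87 * exp((188 - 100) / 14.75))
= 4.5306

4.5306


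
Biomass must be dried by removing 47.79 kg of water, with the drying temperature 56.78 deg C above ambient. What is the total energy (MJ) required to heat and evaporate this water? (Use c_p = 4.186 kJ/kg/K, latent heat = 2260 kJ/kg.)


E = m_water * (4.186 * dT + 2260) / 1000
= 47.79 * (4.186 * 56.78 + 2260) / 1000
= 119.3642 MJ

119.3642 MJ


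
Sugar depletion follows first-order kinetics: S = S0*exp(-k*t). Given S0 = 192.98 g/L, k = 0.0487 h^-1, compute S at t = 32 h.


S = S0 * exp(-k * t)
S = 192.98 * exp(-0.0487 * 32)
S = 40.6170 g/L

40.6170 g/L


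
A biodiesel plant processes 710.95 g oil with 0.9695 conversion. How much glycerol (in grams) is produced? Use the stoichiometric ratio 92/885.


glycerol = oil * conv * (92/885)
= 710.95 * 0.9695 * 92 / 885
= 71.6525 g

71.6525 g


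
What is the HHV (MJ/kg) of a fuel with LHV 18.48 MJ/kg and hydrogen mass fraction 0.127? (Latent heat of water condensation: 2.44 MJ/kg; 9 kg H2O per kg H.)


HHV = LHV + H_frac * 9 * 2.44
= 18.48 + 0.127 * 9 * 2.44
= 21.2689 MJ/kg

21.2689 MJ/kg


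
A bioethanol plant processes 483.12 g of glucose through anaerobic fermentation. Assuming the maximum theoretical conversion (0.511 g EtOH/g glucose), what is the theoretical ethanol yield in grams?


Theoretical ethanol yield: m_EtOH = 0.511 * m_glucose
m_EtOH = 0.511 * 483.12 = 246.8743 g

246.8743 g


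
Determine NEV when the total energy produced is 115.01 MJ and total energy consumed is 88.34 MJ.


NEV = E_out - E_in
= 115.01 - 88.34
= 26.6700 MJ

26.6700 MJ


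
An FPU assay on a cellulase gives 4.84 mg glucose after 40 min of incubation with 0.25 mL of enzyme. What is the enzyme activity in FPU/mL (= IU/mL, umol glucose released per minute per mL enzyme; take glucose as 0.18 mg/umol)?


Activity = glucose_mg / (0.18 mg/umol * V_mL * t_min)
= 4.84 / (0.18 * 0.25 * 40)
= 2.6889 FPU/mL

2.6889 FPU/mL


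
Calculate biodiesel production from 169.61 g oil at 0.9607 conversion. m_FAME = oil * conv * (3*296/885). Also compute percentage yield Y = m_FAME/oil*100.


m_FAME = oil * conv * (3 * 296 / 885) = oil * conv * (888/885)
= 169.61 * 0.9607 * 888 / 885
= 163.4967 g
Y = m_FAME / oil * 100 = conv * (888/885) * 100
= 0.9607 * 888 / 885 * 100
= 96.40%

163.4967 g FAME; Y = 96.40%


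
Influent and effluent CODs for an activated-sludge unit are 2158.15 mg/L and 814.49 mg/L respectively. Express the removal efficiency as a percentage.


eta = (COD_in - COD_out) / COD_in * 100
= (2158.15 - 814.49) / 2158.15 * 100
= 62.2598%

62.2598%


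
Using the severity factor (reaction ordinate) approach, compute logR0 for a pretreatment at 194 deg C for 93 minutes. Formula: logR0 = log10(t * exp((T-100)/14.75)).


logR0 = log10(t * exp((T - 100) / 14.75))
= log10(93 * exp((194 - 100) / 14.75))
= 4.7362

4.7362


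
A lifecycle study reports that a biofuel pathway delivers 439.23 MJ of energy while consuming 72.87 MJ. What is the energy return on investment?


EROI = E_out / E_in
= 439.23 / 72.87
= 6.0276

6.0276


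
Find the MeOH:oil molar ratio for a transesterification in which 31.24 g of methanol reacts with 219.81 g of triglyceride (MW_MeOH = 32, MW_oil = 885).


Molar ratio = n_MeOH / n_oil = (MeOH/32) / (oil/885) = (MeOH * 885) / (32 * oil)
= (31.24 * 885) / (32 * 219.81)
= 3.9306

3.9306


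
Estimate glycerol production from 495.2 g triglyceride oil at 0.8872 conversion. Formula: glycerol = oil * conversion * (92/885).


glycerol = oil * conv * (92/885)
= 495.2 * 0.8872 * 92 / 885
= 45.6717 g

45.6717 g


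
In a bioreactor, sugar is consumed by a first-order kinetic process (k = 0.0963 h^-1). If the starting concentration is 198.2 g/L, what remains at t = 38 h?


S = S0 * exp(-k * t)
S = 198.2 * exp(-0.0963 * 38)
S = 5.1032 g/L

5.1032 g/L


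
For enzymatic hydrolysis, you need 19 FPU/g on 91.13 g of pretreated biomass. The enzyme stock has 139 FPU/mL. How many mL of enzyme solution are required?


V = dosage * m_sub / activity
V = 19 * 91.13 / 139
V = 12.4566 mL

12.4566 mL


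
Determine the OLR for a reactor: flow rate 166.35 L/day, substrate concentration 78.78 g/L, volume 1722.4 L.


OLR = Q * S / V
= 166.35 * 78.78 / 1722.4
= 7.6086 g/L/day

7.6086 g/L/day


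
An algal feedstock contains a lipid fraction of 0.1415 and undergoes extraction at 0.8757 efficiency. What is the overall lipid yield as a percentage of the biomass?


Y = lipid_content * extraction_eff * 100
= 0.1415 * 0.8757 * 100
= 12.3912%

12.3912%


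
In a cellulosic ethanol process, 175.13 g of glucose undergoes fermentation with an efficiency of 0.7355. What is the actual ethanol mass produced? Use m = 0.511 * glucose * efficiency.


Actual ethanol: m = 0.511 * 175.13 * 0.7355
m = 65.8209 g

65.8209 g


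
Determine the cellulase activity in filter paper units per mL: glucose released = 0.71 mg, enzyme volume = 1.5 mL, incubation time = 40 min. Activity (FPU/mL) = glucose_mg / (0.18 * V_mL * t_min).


Activity = glucose_mg / (0.18 mg/umol * V_mL * t_min)
= 0.71 / (0.18 * 1.5 * 40)
= 0.0657 FPU/mL

0.0657 FPU/mL


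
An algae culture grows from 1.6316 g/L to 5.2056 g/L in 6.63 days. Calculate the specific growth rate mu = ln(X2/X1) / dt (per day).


mu = ln(X2/X1) / dt
= ln(5.2056/1.6316) / 6.63
= 0.1750 per day

0.1750 per day


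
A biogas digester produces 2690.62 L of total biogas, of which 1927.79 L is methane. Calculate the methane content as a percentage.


CH4% = V_CH4 / V_total * 100
= 1927.79 / 2690.62 * 100
= 71.6485%

71.6485%


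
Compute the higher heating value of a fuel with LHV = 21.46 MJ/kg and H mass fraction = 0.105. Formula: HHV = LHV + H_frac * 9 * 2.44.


HHV = LHV + H_frac * 9 * 2.44
= 21.46 + 0.105 * 9 * 2.44
= 23.7658 MJ/kg

23.7658 MJ/kg


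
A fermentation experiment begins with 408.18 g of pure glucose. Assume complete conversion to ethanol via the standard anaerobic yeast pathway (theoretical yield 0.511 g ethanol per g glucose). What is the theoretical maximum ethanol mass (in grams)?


Theoretical ethanol yield: m_EtOH = 0.511 * m_glucose
m_EtOH = 0.511 * 408.18 = 208.5800 g

208.5800 g


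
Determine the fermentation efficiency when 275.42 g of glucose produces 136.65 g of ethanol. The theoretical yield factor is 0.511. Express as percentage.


Fermentation efficiency = (actual / (0.511 * glucose)) * 100
= (136.65 / (0.511 * 275.42)) * 100
= 97.0942%

97.0942%


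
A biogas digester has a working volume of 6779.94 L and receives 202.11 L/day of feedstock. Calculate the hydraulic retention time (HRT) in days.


HRT = V / Q
= 6779.94 / 202.11
= 33.5458 days

33.5458 days


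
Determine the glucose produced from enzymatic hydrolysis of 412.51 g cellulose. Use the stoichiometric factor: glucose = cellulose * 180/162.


glucose = cellulose * 180/162
= 412.51 * 180/162
= 458.3444 g

458.3444 g


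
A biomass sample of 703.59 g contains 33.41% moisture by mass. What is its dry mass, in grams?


Wd = Ww * (1 - MC/100)
= 703.59 * (1 - 33.41/100)
= 468.5206 g

468.5206 g


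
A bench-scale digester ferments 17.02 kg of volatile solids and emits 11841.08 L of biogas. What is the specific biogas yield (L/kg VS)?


Y = V / VS
= 11841.08 / 17.02
= 695.7156 L/kg VS

695.7156 L/kg VS


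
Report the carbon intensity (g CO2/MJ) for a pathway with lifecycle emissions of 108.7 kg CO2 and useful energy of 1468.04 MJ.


CI = CO2 * 1000 / E
= 108.7 * 1000 / 1468.04
= 74.0443 g CO2/MJ

74.0443 g CO2/MJ


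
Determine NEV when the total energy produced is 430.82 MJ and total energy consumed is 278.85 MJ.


NEV = E_out - E_in
= 430.82 - 278.85
= 151.9700 MJ

151.9700 MJ


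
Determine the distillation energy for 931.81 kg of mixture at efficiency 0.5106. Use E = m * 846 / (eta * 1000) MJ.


E = m * 846 / (eta * 1000)
= 931.81 * 846 / (0.5106 * 1000)
= 1543.8920 MJ

1543.8920 MJ


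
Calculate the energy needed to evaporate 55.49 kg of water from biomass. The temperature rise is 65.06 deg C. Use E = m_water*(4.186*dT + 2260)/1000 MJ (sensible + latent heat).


E = m_water * (4.186 * dT + 2260) / 1000
= 55.49 * (4.186 * 65.06 + 2260) / 1000
= 140.5196 MJ

140.5196 MJ


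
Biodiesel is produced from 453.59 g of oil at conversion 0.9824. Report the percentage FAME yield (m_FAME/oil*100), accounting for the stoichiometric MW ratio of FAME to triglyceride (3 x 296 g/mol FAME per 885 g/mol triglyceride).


m_FAME = oil * conv * (3 * 296 / 885) = oil * conv * (888/885)
= 453.59 * 0.9824 * 888 / 885
= 447.1173 g
Y = m_FAME / oil * 100 = conv * (888/885) * 100
= 0.9824 * 888 / 885 * 100
= 98.57%

98.57%


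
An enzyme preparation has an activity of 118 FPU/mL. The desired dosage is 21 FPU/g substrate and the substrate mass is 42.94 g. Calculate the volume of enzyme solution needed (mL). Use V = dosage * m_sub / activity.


V = dosage * m_sub / activity
V = 21 * 42.94 / 118
V = 7.6419 mL

7.6419 mL


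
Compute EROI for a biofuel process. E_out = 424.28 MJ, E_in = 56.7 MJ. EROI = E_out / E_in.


EROI = E_out / E_in
= 424.28 / 56.7
= 7.4829

7.4829


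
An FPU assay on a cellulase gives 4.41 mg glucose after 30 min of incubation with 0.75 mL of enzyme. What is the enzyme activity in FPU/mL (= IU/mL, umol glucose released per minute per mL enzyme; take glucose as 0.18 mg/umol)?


Activity = glucose_mg / (0.18 mg/umol * V_mL * t_min)
= 4.41 / (0.18 * 0.75 * 30)
= 1.0889 FPU/mL

1.0889 FPU/mL


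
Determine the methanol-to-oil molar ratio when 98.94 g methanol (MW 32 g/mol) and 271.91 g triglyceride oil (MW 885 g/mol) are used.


Molar ratio = n_MeOH / n_oil = (MeOH/32) / (oil/885) = (MeOH * 885) / (32 * oil)
= (98.94 * 885) / (32 * 271.91)
= 10.0633

10.0633


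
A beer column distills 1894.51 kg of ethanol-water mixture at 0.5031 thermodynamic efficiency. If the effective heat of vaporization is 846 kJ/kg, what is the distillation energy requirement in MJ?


E = m * 846 / (eta * 1000)
= 1894.51 * 846 / (0.5031 * 1000)
= 3185.7592 MJ

3185.7592 MJ


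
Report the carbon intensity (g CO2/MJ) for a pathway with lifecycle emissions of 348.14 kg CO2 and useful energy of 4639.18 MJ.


CI = CO2 * 1000 / E
= 348.14 * 1000 / 4639.18
= 75.0434 g CO2/MJ

75.0434 g CO2/MJ


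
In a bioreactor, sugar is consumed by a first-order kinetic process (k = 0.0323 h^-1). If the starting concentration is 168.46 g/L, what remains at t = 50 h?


S = S0 * exp(-k * t)
S = 168.46 * exp(-0.0323 * 50)
S = 33.5051 g/L

33.5051 g/L


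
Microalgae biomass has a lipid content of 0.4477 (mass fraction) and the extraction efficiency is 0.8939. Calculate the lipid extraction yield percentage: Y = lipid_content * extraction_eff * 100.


Y = lipid_content * extraction_eff * 100
= 0.4477 * 0.8939 * 100
= 40.0199%

40.0199%


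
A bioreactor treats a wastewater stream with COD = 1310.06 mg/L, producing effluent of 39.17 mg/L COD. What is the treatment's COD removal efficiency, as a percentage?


eta = (COD_in - COD_out) / COD_in * 100
= (1310.06 - 39.17) / 1310.06 * 100
= 97.0101%

97.0101%


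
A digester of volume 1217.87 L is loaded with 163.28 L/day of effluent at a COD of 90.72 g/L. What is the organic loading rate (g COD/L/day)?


OLR = Q * S / V
= 163.28 * 90.72 / 1217.87
= 12.1628 g/L/day

12.1628 g/L/day


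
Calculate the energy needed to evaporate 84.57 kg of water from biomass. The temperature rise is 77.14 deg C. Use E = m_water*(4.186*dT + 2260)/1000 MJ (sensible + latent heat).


E = m_water * (4.186 * dT + 2260) / 1000
= 84.57 * (4.186 * 77.14 + 2260) / 1000
= 218.4365 MJ

218.4365 MJ


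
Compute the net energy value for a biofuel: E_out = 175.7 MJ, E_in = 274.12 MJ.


NEV = E_out - E_in
= 175.7 - 274.12
= -98.4200 MJ

-98.4200 MJ


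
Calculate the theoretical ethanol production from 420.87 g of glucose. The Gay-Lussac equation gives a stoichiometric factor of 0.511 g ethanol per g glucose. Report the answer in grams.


Theoretical ethanol yield: m_EtOH = 0.511 * m_glucose
m_EtOH = 0.511 * 420.87 = 215.0646 g

215.0646 g


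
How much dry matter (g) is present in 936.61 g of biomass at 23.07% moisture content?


Wd = Ww * (1 - MC/100)
= 936.61 * (1 - 23.07/100)
= 720.5341 g

720.5341 g


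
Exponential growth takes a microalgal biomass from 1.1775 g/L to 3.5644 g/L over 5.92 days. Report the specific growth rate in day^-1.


mu = ln(X2/X1) / dt
= ln(3.5644/1.1775) / 5.92
= 0.1871 per day

0.1871 per day


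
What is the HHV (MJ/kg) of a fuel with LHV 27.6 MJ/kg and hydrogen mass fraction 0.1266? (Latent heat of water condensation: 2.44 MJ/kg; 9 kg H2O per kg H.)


HHV = LHV + H_frac * 9 * 2.44
= 27.6 + 0.1266 * 9 * 2.44
= 30.3801 MJ/kg

30.3801 MJ/kg


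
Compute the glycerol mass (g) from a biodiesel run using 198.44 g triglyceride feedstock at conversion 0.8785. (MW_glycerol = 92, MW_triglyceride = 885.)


glycerol = oil * conv * (92/885)
= 198.44 * 0.8785 * 92 / 885
= 18.1224 g

18.1224 g


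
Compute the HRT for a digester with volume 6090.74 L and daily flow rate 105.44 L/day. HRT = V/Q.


HRT = V / Q
= 6090.74 / 105.44
= 57.7650 days

57.7650 days


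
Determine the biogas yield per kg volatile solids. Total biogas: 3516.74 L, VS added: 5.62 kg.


Y = V / VS
= 3516.74 / 5.62
= 625.7544 L/kg VS

625.7544 L/kg VS


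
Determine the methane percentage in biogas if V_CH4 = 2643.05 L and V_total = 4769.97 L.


CH4% = V_CH4 / V_total * 100
= 2643.05 / 4769.97 * 100
= 55.4102%

55.4102%


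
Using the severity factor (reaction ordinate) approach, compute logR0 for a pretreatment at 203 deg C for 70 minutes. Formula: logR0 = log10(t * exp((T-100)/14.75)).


logR0 = log10(t * exp((T - 100) / 14.75))
= log10(70 * exp((203 - 100) / 14.75))
= 4.8778

4.8778


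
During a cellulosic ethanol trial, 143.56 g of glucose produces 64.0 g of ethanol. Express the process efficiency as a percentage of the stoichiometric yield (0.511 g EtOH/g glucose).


Fermentation efficiency = (actual / (0.511 * glucose)) * 100
= (64.0 / (0.511 * 143.56)) * 100
= 87.2420%

87.2420%


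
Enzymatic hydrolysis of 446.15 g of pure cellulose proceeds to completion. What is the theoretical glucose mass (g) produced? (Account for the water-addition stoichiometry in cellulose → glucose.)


glucose = cellulose * 180/162
= 446.15 * 180/162
= 495.7222 g

495.7222 g


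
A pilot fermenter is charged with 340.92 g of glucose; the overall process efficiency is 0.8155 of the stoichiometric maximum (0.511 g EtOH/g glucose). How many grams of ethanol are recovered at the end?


Actual ethanol: m = 0.511 * 340.92 * 0.8155
m = 142.0684 g

142.0684 g


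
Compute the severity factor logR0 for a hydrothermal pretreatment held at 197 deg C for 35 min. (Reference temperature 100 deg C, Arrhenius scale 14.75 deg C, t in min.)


logR0 = log10(t * exp((T - 100) / 14.75))
= log10(35 * exp((197 - 100) / 14.75))
= 4.4001

4.4001


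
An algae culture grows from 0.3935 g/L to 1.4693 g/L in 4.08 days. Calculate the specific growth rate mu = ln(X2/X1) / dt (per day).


mu = ln(X2/X1) / dt
= ln(1.4693/0.3935) / 4.08
= 0.3229 per day

0.3229 per day


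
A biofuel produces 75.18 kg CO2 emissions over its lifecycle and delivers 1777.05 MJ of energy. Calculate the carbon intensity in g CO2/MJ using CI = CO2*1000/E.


CI = CO2 * 1000 / E
= 75.18 * 1000 / 1777.05
= 42.3061 g CO2/MJ

42.3061 g CO2/MJ


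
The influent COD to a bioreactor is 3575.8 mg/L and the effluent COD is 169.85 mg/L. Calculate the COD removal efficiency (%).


eta = (COD_in - COD_out) / COD_in * 100
= (3575.8 - 169.85) / 3575.8 * 100
= 95.2500%

95.2500%


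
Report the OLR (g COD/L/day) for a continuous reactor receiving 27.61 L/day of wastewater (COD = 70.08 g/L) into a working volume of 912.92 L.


OLR = Q * S / V
= 27.61 * 70.08 / 912.92
= 2.1195 g/L/day

2.1195 g/L/day


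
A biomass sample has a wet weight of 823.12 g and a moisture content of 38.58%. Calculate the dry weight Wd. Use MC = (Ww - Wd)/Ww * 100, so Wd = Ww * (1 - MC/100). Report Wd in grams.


Wd = Ww * (1 - MC/100)
= 823.12 * (1 - 38.58/100)
= 505.5603 g

505.5603 g


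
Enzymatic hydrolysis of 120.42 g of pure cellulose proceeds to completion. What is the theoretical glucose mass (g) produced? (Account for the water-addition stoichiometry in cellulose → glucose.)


glucose = cellulose * 180/162
= 120.42 * 180/162
= 133.8000 g

133.8000 g


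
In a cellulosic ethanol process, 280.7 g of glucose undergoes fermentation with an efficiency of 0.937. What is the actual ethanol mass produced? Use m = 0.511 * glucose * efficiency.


Actual ethanol: m = 0.511 * 280.7 * 0.937
m = 134.4011 g

134.4011 g


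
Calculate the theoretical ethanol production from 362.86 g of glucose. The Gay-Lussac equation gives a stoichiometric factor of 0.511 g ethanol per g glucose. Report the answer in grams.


Theoretical ethanol yield: m_EtOH = 0.511 * m_glucose
m_EtOH = 0.511 * 362.86 = 185.4215 g

185.4215 g


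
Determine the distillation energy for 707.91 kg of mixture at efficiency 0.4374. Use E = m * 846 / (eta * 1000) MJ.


E = m * 846 / (eta * 1000)
= 707.91 * 846 / (0.4374 * 1000)
= 1369.2086 MJ

1369.2086 MJ


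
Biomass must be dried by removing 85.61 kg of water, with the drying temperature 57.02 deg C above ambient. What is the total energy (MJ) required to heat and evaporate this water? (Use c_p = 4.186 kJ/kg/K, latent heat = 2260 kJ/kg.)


E = m_water * (4.186 * dT + 2260) / 1000
= 85.61 * (4.186 * 57.02 + 2260) / 1000
= 213.9125 MJ

213.9125 MJ


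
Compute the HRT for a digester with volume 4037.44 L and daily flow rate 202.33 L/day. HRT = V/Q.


HRT = V / Q
= 4037.44 / 202.33
= 19.9547 days

19.9547 days


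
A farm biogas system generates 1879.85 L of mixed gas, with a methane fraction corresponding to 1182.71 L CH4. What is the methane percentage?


CH4% = V_CH4 / V_total * 100
= 1182.71 / 1879.85 * 100
= 62.9151%

62.9151%


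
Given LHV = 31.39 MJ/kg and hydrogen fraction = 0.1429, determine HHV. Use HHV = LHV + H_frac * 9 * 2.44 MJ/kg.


HHV = LHV + H_frac * 9 * 2.44
= 31.39 + 0.1429 * 9 * 2.44
= 34.5281 MJ/kg

34.5281 MJ/kg


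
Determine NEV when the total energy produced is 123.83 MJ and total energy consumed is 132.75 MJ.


NEV = E_out - E_in
= 123.83 - 132.75
= -8.9200 MJ

-8.9200 MJ


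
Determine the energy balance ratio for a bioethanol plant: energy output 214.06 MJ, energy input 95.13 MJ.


EROI = E_out / E_in
= 214.06 / 95.13
= 2.2502

2.2502


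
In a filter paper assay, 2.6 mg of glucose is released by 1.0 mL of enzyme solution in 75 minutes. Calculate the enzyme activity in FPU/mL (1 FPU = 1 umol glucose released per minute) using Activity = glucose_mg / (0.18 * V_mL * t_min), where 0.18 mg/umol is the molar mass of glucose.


Activity = glucose_mg / (0.18 mg/umol * V_mL * t_min)
= 2.6 / (0.18 * 1.0 * 75)
= 0.1926 FPU/mL

0.1926 FPU/mL


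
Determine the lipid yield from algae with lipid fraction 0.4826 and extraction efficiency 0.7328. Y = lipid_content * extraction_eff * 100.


Y = lipid_content * extraction_eff * 100
= 0.4826 * 0.7328 * 100
= 35.3649%

35.3649%


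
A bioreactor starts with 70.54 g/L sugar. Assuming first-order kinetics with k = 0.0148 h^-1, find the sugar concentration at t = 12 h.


S = S0 * exp(-k * t)
S = 70.54 * exp(-0.0148 * 12)
S = 59.0615 g/L

59.0615 g/L


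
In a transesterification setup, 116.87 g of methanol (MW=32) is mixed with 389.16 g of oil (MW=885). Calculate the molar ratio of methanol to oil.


Molar ratio = n_MeOH / n_oil = (MeOH/32) / (oil/885) = (MeOH * 885) / (32 * oil)
= (116.87 * 885) / (32 * 389.16)
= 8.3055

8.3055


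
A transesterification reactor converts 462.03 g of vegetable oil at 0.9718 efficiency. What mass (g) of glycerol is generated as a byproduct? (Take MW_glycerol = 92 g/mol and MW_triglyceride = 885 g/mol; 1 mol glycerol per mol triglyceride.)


glycerol = oil * conv * (92/885)
= 462.03 * 0.9718 * 92 / 885
= 46.6758 g

46.6758 g


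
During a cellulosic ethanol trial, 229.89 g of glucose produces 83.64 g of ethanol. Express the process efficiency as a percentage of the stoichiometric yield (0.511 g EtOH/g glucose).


Fermentation efficiency = (actual / (0.511 * glucose)) * 100
= (83.64 / (0.511 * 229.89)) * 100
= 71.1989%

71.1989%


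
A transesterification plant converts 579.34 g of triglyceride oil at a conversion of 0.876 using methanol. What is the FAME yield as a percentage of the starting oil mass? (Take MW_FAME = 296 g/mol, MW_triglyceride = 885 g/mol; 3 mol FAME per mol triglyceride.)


m_FAME = oil * conv * (3 * 296 / 885) = oil * conv * (888/885)
= 579.34 * 0.876 * 888 / 885
= 509.2222 g
Y = m_FAME / oil * 100 = conv * (888/885) * 100
= 0.876 * 888 / 885 * 100
= 87.90%

87.90%


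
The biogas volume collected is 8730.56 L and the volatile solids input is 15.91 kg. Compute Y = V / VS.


Y = V / VS
= 8730.56 / 15.91
= 548.7467 L/kg VS

548.7467 L/kg VS


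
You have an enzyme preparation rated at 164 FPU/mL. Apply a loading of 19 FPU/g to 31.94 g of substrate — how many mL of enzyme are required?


V = dosage * m_sub / activity
V = 19 * 31.94 / 164
V = 3.7004 mL

3.7004 mL


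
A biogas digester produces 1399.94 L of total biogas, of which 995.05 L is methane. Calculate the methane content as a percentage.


CH4% = V_CH4 / V_total * 100
= 995.05 / 1399.94 * 100
= 71.0780%

71.0780%


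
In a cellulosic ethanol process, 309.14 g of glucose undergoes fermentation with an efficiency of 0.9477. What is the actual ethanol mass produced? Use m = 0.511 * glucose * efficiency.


Actual ethanol: m = 0.511 * 309.14 * 0.9477
m = 149.7087 g

149.7087 g


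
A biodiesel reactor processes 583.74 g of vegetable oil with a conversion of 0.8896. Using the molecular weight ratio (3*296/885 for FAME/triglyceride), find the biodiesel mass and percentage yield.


m_FAME = oil * conv * (3 * 296 / 885) = oil * conv * (888/885)
= 583.74 * 0.8896 * 888 / 885
= 521.0554 g
Y = m_FAME / oil * 100 = conv * (888/885) * 100
= 0.8896 * 888 / 885 * 100
= 89.26%

521.0554 g FAME; Y = 89.26%


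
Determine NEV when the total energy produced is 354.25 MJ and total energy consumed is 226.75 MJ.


NEV = E_out - E_in
= 354.25 - 226.75
= 127.5000 MJ

127.5000 MJ


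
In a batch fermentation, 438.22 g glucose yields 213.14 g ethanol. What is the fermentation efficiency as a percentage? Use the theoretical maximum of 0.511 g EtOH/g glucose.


Fermentation efficiency = (actual / (0.511 * glucose)) * 100
= (213.14 / (0.511 * 438.22)) * 100
= 95.1814%

95.1814%


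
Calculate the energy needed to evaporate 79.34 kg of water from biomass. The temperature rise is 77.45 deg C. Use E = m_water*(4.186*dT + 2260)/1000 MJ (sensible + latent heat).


E = m_water * (4.186 * dT + 2260) / 1000
= 79.34 * (4.186 * 77.45 + 2260) / 1000
= 205.0309 MJ

205.0309 MJ


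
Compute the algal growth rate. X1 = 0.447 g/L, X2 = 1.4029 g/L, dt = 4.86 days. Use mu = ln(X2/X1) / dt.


mu = ln(X2/X1) / dt
= ln(1.4029/0.447) / 4.86
= 0.2353 per day

0.2353 per day


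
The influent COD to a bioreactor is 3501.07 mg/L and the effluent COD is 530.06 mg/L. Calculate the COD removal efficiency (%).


eta = (COD_in - COD_out) / COD_in * 100
= (3501.07 - 530.06) / 3501.07 * 100
= 84.8601%

84.8601%


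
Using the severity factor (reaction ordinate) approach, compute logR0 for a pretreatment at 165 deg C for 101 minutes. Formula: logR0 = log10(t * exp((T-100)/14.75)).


logR0 = log10(t * exp((T - 100) / 14.75))
= log10(101 * exp((165 - 100) / 14.75))
= 3.9182

3.9182


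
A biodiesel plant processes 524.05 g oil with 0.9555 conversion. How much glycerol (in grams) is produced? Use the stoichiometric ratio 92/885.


glycerol = oil * conv * (92/885)
= 524.05 * 0.9555 * 92 / 885
= 52.0533 g

52.0533 g


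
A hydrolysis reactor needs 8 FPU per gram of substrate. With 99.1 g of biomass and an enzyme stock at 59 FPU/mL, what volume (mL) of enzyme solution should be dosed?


V = dosage * m_sub / activity
V = 8 * 99.1 / 59
V = 13.4373 mL

13.4373 mL


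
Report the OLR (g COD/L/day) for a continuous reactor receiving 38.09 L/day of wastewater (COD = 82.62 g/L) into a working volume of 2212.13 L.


OLR = Q * S / V
= 38.09 * 82.62 / 2212.13
= 1.4226 g/L/day

1.4226 g/L/day


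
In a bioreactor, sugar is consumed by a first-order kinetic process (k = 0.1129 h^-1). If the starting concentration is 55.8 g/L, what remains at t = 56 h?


S = S0 * exp(-k * t)
S = 55.8 * exp(-0.1129 * 56)
S = 0.1002 g/L

0.1002 g/L


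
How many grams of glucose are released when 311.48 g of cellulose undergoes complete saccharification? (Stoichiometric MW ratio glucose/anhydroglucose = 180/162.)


glucose = cellulose * 180/162
= 311.48 * 180/162
= 346.0889 g

346.0889 g


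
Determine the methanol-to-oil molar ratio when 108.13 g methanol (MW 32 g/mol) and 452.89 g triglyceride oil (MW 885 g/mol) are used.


Molar ratio = n_MeOH / n_oil = (MeOH/32) / (oil/885) = (MeOH * 885) / (32 * oil)
= (108.13 * 885) / (32 * 452.89)
= 6.6031

6.6031


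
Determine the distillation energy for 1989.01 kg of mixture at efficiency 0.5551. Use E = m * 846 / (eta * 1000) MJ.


E = m * 846 / (eta * 1000)
= 1989.01 * 846 / (0.5551 * 1000)
= 3031.3501 MJ

3031.3501 MJ


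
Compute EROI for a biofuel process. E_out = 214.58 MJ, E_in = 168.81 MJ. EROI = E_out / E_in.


EROI = E_out / E_in
= 214.58 / 168.81
= 1.2711

1.2711


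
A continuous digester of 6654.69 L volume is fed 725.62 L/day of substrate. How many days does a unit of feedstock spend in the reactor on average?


HRT = V / Q
= 6654.69 / 725.62
= 9.1710 days

9.1710 days


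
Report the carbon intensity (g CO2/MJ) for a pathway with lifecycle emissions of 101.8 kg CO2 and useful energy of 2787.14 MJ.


CI = CO2 * 1000 / E
= 101.8 * 1000 / 2787.14
= 36.5249 g CO2/MJ

36.5249 g CO2/MJ


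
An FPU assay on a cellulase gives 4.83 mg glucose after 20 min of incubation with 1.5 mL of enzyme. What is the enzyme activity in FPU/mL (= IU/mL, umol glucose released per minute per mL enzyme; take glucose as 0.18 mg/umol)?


Activity = glucose_mg / (0.18 mg/umol * V_mL * t_min)
= 4.83 / (0.18 * 1.5 * 20)
= 0.8944 FPU/mL

0.8944 FPU/mL


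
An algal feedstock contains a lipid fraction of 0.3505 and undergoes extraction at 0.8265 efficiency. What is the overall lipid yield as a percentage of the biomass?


Y = lipid_content * extraction_eff * 100
= 0.3505 * 0.8265 * 100
= 28.9688%

28.9688%


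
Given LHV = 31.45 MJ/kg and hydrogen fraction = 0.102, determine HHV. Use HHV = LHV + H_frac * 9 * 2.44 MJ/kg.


HHV = LHV + H_frac * 9 * 2.44
= 31.45 + 0.102 * 9 * 2.44
= 33.6899 MJ/kg

33.6899 MJ/kg


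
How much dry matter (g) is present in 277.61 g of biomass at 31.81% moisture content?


Wd = Ww * (1 - MC/100)
= 277.61 * (1 - 31.81/100)
= 189.3023 g

189.3023 g


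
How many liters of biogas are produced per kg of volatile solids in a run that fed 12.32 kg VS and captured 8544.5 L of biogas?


Y = V / VS
= 8544.5 / 12.32
= 693.5471 L/kg VS

693.5471 L/kg VS


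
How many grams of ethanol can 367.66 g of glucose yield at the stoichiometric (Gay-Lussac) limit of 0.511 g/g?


Theoretical ethanol yield: m_EtOH = 0.511 * m_glucose
m_EtOH = 0.511 * 367.66 = 187.8743 g

187.8743 g


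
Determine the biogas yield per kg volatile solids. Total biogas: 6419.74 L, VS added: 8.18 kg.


Y = V / VS
= 6419.74 / 8.18
= 784.8093 L/kg VS

784.8093 L/kg VS


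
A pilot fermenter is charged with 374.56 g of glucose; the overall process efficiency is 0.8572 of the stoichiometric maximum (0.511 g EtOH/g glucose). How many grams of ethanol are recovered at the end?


Actual ethanol: m = 0.511 * 374.56 * 0.8572
m = 164.0682 g

164.0682 g


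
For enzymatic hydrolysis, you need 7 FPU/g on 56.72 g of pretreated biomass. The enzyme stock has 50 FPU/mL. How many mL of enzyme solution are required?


V = dosage * m_sub / activity
V = 7 * 56.72 / 50
V = 7.9408 mL

7.9408 mL


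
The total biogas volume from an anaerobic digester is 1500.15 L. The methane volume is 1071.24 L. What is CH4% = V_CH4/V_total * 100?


CH4% = V_CH4 / V_total * 100
= 1071.24 / 1500.15 * 100
= 71.4089%

71.4089%


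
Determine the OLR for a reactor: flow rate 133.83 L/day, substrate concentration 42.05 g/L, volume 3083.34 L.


OLR = Q * S / V
= 133.83 * 42.05 / 3083.34
= 1.8251 g/L/day

1.8251 g/L/day


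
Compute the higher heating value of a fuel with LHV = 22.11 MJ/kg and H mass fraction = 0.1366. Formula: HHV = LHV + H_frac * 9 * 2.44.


HHV = LHV + H_frac * 9 * 2.44
= 22.11 + 0.1366 * 9 * 2.44
= 25.1097 MJ/kg

25.1097 MJ/kg


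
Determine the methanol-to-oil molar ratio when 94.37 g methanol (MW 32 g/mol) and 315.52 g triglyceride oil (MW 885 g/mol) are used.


Molar ratio = n_MeOH / n_oil = (MeOH/32) / (oil/885) = (MeOH * 885) / (32 * oil)
= (94.37 * 885) / (32 * 315.52)
= 8.2718

8.2718


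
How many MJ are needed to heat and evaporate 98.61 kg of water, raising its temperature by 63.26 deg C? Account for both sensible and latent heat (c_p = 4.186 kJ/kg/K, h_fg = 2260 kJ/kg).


E = m_water * (4.186 * dT + 2260) / 1000
= 98.61 * (4.186 * 63.26 + 2260) / 1000
= 248.9712 MJ

248.9712 MJ


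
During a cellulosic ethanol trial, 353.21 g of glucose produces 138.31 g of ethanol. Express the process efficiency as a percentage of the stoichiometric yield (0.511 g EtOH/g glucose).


Fermentation efficiency = (actual / (0.511 * glucose)) * 100
= (138.31 / (0.511 * 353.21)) * 100
= 76.6302%

76.6302%


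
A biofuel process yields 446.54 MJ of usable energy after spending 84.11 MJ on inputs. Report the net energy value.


NEV = E_out - E_in
= 446.54 - 84.11
= 362.4300 MJ

362.4300 MJ


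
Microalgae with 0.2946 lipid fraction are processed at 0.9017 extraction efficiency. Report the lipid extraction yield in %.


Y = lipid_content * extraction_eff * 100
= 0.2946 * 0.9017 * 100
= 26.5641%

26.5641%


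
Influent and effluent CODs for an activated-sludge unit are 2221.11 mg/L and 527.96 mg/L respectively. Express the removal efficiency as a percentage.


eta = (COD_in - COD_out) / COD_in * 100
= (2221.11 - 527.96) / 2221.11 * 100
= 76.2299%

76.2299%


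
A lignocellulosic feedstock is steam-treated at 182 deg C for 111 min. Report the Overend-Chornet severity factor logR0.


logR0 = log10(t * exp((T - 100) / 14.75))
= log10(111 * exp((182 - 100) / 14.75))
= 4.4597

4.4597


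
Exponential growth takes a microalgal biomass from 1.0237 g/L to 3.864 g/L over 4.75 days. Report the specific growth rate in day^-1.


mu = ln(X2/X1) / dt
= ln(3.864/1.0237) / 4.75
= 0.2796 per day

0.2796 per day


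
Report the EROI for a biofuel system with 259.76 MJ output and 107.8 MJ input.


EROI = E_out / E_in
= 259.76 / 107.8
= 2.4096

2.4096


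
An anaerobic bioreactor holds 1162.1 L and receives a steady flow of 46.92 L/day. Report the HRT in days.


HRT = V / Q
= 1162.1 / 46.92
= 24.7677 days

24.7677 days


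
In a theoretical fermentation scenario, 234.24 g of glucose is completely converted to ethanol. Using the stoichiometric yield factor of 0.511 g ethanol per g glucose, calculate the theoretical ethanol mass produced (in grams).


Theoretical ethanol yield: m_EtOH = 0.511 * m_glucose
m_EtOH = 0.511 * 234.24 = 119.6966 g

119.6966 g


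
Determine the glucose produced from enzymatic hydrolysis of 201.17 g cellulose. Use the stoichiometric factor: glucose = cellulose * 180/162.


glucose = cellulose * 180/162
= 201.17 * 180/162
= 223.5222 g

223.5222 g


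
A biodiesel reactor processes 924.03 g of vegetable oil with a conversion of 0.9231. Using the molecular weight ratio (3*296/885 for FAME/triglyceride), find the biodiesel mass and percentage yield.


m_FAME = oil * conv * (3 * 296 / 885) = oil * conv * (888/885)
= 924.03 * 0.9231 * 888 / 885
= 855.8635 g
Y = m_FAME / oil * 100 = conv * (888/885) * 100
= 0.9231 * 888 / 885 * 100
= 92.62%

855.8635 g FAME; Y = 92.62%


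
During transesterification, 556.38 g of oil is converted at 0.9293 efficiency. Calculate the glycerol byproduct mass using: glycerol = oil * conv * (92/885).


glycerol = oil * conv * (92/885)
= 556.38 * 0.9293 * 92 / 885
= 53.7492 g

53.7492 g


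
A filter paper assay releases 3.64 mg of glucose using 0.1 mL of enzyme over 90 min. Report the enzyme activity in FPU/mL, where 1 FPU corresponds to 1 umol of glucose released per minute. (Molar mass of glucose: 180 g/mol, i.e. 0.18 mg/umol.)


Activity = glucose_mg / (0.18 mg/umol * V_mL * t_min)
= 3.64 / (0.18 * 0.1 * 90)
= 2.2469 FPU/mL

2.2469 FPU/mL


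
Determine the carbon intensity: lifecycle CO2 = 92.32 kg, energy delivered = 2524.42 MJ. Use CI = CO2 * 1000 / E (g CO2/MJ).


CI = CO2 * 1000 / E
= 92.32 * 1000 / 2524.42
= 36.5708 g CO2/MJ

36.5708 g CO2/MJ


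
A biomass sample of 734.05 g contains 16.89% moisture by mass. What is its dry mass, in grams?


Wd = Ww * (1 - MC/100)
= 734.05 * (1 - 16.89/100)
= 610.0690 g

610.0690 g


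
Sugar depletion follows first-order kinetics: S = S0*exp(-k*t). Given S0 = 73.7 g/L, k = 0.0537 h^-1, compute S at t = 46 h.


S = S0 * exp(-k * t)
S = 73.7 * exp(-0.0537 * 46)
S = 6.2327 g/L

6.2327 g/L


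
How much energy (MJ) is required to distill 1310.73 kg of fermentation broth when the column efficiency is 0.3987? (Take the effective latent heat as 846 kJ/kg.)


E = m * 846 / (eta * 1000)
= 1310.73 * 846 / (0.3987 * 1000)
= 2781.2330 MJ

2781.2330 MJ


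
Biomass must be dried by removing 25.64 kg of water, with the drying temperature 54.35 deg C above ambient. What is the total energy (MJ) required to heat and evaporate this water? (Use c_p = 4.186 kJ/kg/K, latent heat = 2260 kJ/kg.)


E = m_water * (4.186 * dT + 2260) / 1000
= 25.64 * (4.186 * 54.35 + 2260) / 1000
= 63.7797 MJ

63.7797 MJ


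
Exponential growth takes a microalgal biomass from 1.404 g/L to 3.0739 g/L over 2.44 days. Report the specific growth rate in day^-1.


mu = ln(X2/X1) / dt
= ln(3.0739/1.404) / 2.44
= 0.3212 per day

0.3212 per day


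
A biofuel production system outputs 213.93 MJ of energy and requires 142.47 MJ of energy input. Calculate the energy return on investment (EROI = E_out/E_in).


EROI = E_out / E_in
= 213.93 / 142.47
= 1.5016

1.5016


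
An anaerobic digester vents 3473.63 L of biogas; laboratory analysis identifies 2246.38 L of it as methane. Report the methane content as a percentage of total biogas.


CH4% = V_CH4 / V_total * 100
= 2246.38 / 3473.63 * 100
= 64.6695%

64.6695%


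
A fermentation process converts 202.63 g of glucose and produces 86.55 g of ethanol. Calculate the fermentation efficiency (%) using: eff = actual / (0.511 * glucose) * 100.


Fermentation efficiency = (actual / (0.511 * glucose)) * 100
= (86.55 / (0.511 * 202.63)) * 100
= 83.5877%

83.5877%


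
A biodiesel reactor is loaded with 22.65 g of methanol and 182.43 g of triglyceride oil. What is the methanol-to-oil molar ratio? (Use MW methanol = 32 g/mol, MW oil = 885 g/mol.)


Molar ratio = n_MeOH / n_oil = (MeOH/32) / (oil/885) = (MeOH * 885) / (32 * oil)
= (22.65 * 885) / (32 * 182.43)
= 3.4337

3.4337


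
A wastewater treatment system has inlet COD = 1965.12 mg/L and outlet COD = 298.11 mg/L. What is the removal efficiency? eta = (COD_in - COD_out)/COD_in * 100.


eta = (COD_in - COD_out) / COD_in * 100
= (1965.12 - 298.11) / 1965.12 * 100
= 84.8299%

84.8299%


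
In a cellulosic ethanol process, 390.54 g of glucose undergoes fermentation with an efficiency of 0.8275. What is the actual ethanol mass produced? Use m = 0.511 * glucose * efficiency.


Actual ethanol: m = 0.511 * 390.54 * 0.8275
m = 165.1408 g

165.1408 g


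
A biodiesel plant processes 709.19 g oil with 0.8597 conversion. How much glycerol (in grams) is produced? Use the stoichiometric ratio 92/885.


glycerol = oil * conv * (92/885)
= 709.19 * 0.8597 * 92 / 885
= 63.3803 g

63.3803 g


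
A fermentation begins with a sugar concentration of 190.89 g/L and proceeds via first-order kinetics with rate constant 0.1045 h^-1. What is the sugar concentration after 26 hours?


S = S0 * exp(-k * t)
S = 190.89 * exp(-0.1045 * 26)
S = 12.6126 g/L

12.6126 g/L


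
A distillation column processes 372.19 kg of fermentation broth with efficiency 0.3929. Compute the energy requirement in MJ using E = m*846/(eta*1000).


E = m * 846 / (eta * 1000)
= 372.19 * 846 / (0.3929 * 1000)
= 801.4068 MJ

801.4068 MJ


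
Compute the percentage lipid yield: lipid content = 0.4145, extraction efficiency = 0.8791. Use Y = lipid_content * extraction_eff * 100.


Y = lipid_content * extraction_eff * 100
= 0.4145 * 0.8791 * 100
= 36.4387%

36.4387%


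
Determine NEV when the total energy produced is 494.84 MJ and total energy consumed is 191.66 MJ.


NEV = E_out - E_in
= 494.84 - 191.66
= 303.1800 MJ

303.1800 MJ


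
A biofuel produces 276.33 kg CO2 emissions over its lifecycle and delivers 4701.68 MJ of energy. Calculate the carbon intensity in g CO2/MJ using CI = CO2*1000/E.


CI = CO2 * 1000 / E
= 276.33 * 1000 / 4701.68
= 58.7726 g CO2/MJ

58.7726 g CO2/MJ


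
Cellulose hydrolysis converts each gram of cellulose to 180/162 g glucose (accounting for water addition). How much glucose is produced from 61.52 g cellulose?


glucose = cellulose * 180/162
= 61.52 * 180/162
= 68.3556 g

68.3556 g


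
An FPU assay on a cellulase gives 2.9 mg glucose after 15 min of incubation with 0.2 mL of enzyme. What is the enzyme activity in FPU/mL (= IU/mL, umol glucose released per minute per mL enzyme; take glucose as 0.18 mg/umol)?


Activity = glucose_mg / (0.18 mg/umol * V_mL * t_min)
= 2.9 / (0.18 * 0.2 * 15)
= 5.3704 FPU/mL

5.3704 FPU/mL


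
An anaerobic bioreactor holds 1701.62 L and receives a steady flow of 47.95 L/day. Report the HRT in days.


HRT = V / Q
= 1701.62 / 47.95
= 35.4874 days

35.4874 days


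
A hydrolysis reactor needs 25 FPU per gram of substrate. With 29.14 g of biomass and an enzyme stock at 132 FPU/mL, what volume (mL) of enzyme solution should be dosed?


V = dosage * m_sub / activity
V = 25 * 29.14 / 132
V = 5.5189 mL

5.5189 mL


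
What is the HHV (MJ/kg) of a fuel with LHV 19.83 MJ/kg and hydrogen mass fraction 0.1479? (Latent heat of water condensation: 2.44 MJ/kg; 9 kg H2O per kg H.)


HHV = LHV + H_frac * 9 * 2.44
= 19.83 + 0.1479 * 9 * 2.44
= 23.0779 MJ/kg

23.0779 MJ/kg


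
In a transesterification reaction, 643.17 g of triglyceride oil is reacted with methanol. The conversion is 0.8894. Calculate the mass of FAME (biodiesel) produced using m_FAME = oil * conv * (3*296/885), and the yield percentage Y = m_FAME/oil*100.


m_FAME = oil * conv * (3 * 296 / 885) = oil * conv * (888/885)
= 643.17 * 0.8894 * 888 / 885
= 573.9745 g
Y = m_FAME / oil * 100 = conv * (888/885) * 100
= 0.8894 * 888 / 885 * 100
= 89.24%

573.9745 g FAME; Y = 89.24%
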